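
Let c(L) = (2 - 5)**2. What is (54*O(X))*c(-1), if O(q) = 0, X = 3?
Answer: 0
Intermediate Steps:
c(L) = 9 (c(L) = (-3)**2 = 9)
(54*O(X))*c(-1) = (54*0)*9 = 0*9 = 0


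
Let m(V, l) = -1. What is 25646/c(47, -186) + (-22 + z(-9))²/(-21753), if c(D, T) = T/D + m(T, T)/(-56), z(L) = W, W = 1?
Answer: -163148665505/25061873 ≈ -6509.8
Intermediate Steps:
z(L) = 1
c(D, T) = 1/56 + T/D (c(D, T) = T/D - 1/(-56) = T/D - 1*(-1/56) = T/D + 1/56 = 1/56 + T/D)
25646/c(47, -186) + (-22 + z(-9))²/(-21753) = 25646/(((-186 + (1/56)*47)/47)) + (-22 + 1)²/(-21753) = 25646/(((-186 + 47/56)/47)) + (-21)²*(-1/21753) = 25646/(((1/47)*(-10369/56))) + 441*(-1/21753) = 25646/(-10369/2632) - 49/2417 = 25646*(-2632/10369) - 49/2417 = -67500272/10369 - 49/2417 = -163148665505/25061873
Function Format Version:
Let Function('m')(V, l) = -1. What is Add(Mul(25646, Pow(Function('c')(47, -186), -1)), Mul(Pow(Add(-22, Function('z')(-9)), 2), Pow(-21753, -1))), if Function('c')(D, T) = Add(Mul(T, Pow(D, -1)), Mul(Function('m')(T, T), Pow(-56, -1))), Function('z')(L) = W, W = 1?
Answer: Rational(-163148665505, 25061873) ≈ -6509.8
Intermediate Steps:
Function('z')(L) = 1
Function('c')(D, T) = Add(Rational(1, 56), Mul(T, Pow(D, -1))) (Function('c')(D, T) = Add(Mul(T, Pow(D, -1)), Mul(-1, Pow(-56, -1))) = Add(Mul(T, Pow(D, -1)), Mul(-1, Rational(-1, 56))) = Add(Mul(T, Pow(D, -1)), Rational(1, 56)) = Add(Rational(1, 56), Mul(T, Pow(D, -1))))
Add(Mul(25646, Pow(Function('c')(47, -186), -1)), Mul(Pow(Add(-22, Function('z')(-9)), 2), Pow(-21753, -1))) = Add(Mul(25646, Pow(Mul(Pow(47, -1), Add(-186, Mul(Rational(1, 56), 47))), -1)), Mul(Pow(Add(-22, 1), 2), Pow(-21753, -1))) = Add(Mul(25646, Pow(Mul(Rational(1, 47), Add(-186, Rational(47, 56))), -1)), Mul(Pow(-21, 2), Rational(-1, 21753))) = Add(Mul(25646, Pow(Mul(Rational(1, 47), Rational(-10369, 56)), -1)), Mul(441, Rational(-1, 21753))) = Add(Mul(25646, Pow(Rational(-10369, 2632), -1)), Rational(-49, 2417)) = Add(Mul(25646, Rational(-2632, 10369)), Rational(-49, 2417)) = Add(Rational(-67500272, 10369), Rational(-49, 2417)) = Rational(-163148665505, 25061873)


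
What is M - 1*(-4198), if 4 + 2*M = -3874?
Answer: 2259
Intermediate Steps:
M = -1939 (M = -2 + (½)*(-3874) = -2 - 1937 = -1939)
M - 1*(-4198) = -1939 - 1*(-4198) = -1939 + 4198 = 2259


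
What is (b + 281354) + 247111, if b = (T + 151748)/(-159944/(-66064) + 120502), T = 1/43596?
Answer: 11463355783910490991/21691745845182 ≈ 5.2847e+5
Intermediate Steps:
T = 1/43596 ≈ 2.2938e-5
b = 27315836385361/21691745845182 (b = (1/43596 + 151748)/(-159944/(-66064) + 120502) = 6615605809/(43596*(-159944*(-1/66064) + 120502)) = 6615605809/(43596*(19993/8258 + 120502)) = 6615605809/(43596*(995125509/8258)) = (6615605809/43596)*(8258/995125509) = 27315836385361/21691745845182 ≈ 1.2593)
(b + 281354) + 247111 = (27315836385361/21691745845182 + 281354) + 247111 = 6103086776361721789/21691745845182 + 247111 = 11463355783910490991/21691745845182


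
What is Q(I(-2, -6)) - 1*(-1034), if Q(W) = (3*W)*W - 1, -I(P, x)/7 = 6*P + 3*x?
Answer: 133333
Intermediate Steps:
I(P, x) = -42*P - 21*x (I(P, x) = -7*(6*P + 3*x) = -7*(3*x + 6*P) = -42*P - 21*x)
Q(W) = -1 + 3*W**2 (Q(W) = 3*W**2 - 1 = -1 + 3*W**2)
Q(I(-2, -6)) - 1*(-1034) = (-1 + 3*(-42*(-2) - 21*(-6))**2) - 1*(-1034) = (-1 + 3*(84 + 126)**2) + 1034 = (-1 + 3*210**2) + 1034 = (-1 + 3*44100) + 1034 = (-1 + 132300) + 1034 = 132299 + 1034 = 133333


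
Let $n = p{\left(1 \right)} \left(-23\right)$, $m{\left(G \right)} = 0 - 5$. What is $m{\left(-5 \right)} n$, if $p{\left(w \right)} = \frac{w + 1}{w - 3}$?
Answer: $-115$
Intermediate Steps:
$p{\left(w \right)} = \frac{1 + w}{-3 + w}$
$m{\left(G \right)} = -5$
$n = 23$ ($n = \frac{1 + 1}{-3 + 1} \left(-23\right) = \frac{1}{-2} \cdot 2 \left(-23\right) = \left(- \frac{1}{2}\right) 2 \left(-23\right) = \left(-1\right) \left(-23\right) = 23$)
$m{\left(-5 \right)} n = \left(-5\right) 23 = -115$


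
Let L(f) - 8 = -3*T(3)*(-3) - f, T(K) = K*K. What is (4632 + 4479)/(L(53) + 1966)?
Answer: 9111/2002 ≈ 4.5509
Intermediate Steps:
T(K) = K**2
L(f) = 89 - f (L(f) = 8 + (-3*3**2*(-3) - f) = 8 + (-3*9*(-3) - f) = 8 + (-27*(-3) - f) = 8 + (81 - f) = 89 - f)
(4632 + 4479)/(L(53) + 1966) = (4632 + 4479)/((89 - 1*53) + 1966) = 9111/((89 - 53) + 1966) = 9111/(36 + 1966) = 9111/2002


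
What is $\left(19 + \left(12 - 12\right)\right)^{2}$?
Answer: $361$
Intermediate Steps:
$\left(19 + \left(12 - 12\right)\right)^{2} = \left(19 + 0\right)^{2} = 19^{2} = 361$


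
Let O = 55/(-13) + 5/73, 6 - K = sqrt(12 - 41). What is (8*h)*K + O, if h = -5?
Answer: -231710/949 + 40*I*sqrt(29) ≈ -244.16 + 215.41*I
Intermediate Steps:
K = 6 - I*sqrt(29) (K = 6 - sqrt(12 - 41) = 6 - sqrt(-29) = 6 - I*sqrt(29) ≈ 6.0 - 5.3852*I)
O = -3950/949 (O = 55*(-1/13) + 5*(1/73) = -55/13 + 5/73 = -3950/949 ≈ -4.1623)
(8*h)*K + O = (8*(-5))*(6 - I*sqrt(29)) - 3950/949 = -40*(6 - I*sqrt(29)) - 3950/949 = (-240 + 40*I*sqrt(29)) - 3950/949 = -231710/949 + 40*I*sqrt(29)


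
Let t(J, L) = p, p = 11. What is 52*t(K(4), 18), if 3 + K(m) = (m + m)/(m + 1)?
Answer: 572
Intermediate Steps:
K(m) = -3 + 2*m/(1 + m) (K(m) = -3 + (m + m)/(m + 1) = -3 + (2*m)/(1 + m) = -3 + 2*m/(1 + m))
t(J, L) = 11
52*t(K(4), 18) = 52*11 = 572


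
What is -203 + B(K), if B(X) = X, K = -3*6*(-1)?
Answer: -185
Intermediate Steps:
K = 18 (K = -18*(-1) = 18)
-203 + B(K) = -203 + 18 = -185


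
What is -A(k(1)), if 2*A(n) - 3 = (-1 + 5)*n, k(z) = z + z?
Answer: -11/2 ≈ -5.5000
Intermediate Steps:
k(z) = 2*z
A(n) = 3/2 + 2*n (A(n) = 3/2 + ((-1 + 5)*n)/2 = 3/2 + (4*n)/2 = 3/2 + 2*n)
-A(k(1)) = -(3/2 + 2*(2*1)) = -(3/2 + 2*2) = -(3/2 + 4) = -1*11/2 = -11/2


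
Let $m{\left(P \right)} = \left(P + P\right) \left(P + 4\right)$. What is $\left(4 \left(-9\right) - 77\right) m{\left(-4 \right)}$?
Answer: $0$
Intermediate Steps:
$m{\left(P \right)} = 2 P \left(4 + P\right)$
$\left(4 \left(-9\right) - 77\right) m{\left(-4 \right)} = \left(4 \left(-9\right) - 77\right) 2 \left(-4\right) \left(4 - 4\right) = \left(-36 - 77\right) 2 \left(-4\right) 0 = \left(-113\right) 0 = 0$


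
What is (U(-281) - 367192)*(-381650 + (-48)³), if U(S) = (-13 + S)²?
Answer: 138199894952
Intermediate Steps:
(U(-281) - 367192)*(-381650 + (-48)³) = ((-13 - 281)² - 367192)*(-381650 + (-48)³) = ((-294)² - 367192)*(-381650 - 110592) = (86436 - 367192)*(-492242) = -280756*(-492242) = 138199894952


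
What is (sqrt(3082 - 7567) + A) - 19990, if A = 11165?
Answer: -8825 + I*sqrt(4485) ≈ -8825.0 + 66.97*I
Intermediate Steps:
(sqrt(3082 - 7567) + A) - 19990 = (sqrt(3082 - 7567) + 11165) - 19990 = (sqrt(-4485) + 11165) - 19990 = (I*sqrt(4485) + 11165) - 19990 = (11165 + I*sqrt(4485)) - 19990 = -8825 + I*sqrt(4485)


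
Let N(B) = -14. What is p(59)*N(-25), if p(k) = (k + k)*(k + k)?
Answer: -194936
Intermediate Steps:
p(k) = 4*k² (p(k) = (2*k)*(2*k) = 4*k²)
p(59)*N(-25) = (4*59²)*(-14) = (4*3481)*(-14) = 13924*(-14) = -194936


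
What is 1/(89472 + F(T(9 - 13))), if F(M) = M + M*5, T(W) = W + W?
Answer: 1/89424 ≈ 1.1183e-5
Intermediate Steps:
T(W) = 2*W
F(M) = 6*M (F(M) = M + 5*M = 6*M)
1/(89472 + F(T(9 - 13))) = 1/(89472 + 6*(2*(9 - 13))) = 1/(89472 + 6*(2*(-4))) = 1/(89472 + 6*(-8)) = 1/(89472 - 48) = 1/89424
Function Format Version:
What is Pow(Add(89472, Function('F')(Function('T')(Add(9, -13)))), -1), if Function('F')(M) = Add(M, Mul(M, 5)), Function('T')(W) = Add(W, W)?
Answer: Rational(1, 89424) ≈ 1.1183e-5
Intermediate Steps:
Function('T')(W) = Mul(2, W)
Function('F')(M) = Mul(6, M) (Function('F')(M) = Add(M, Mul(5, M)) = Mul(6, M))
Pow(Add(89472, Function('F')(Function('T')(Add(9, -13)))), -1) = Pow(Add(89472, Mul(6, Mul(2, Add(9, -13)))), -1) = Pow(Add(89472, Mul(6, Mul(2, -4))), -1) = Pow(Add(89472, Mul(6, -8)), -1) = Pow(Add(89472, -48), -1) = Pow(89424, -1) = Rational(1, 89424)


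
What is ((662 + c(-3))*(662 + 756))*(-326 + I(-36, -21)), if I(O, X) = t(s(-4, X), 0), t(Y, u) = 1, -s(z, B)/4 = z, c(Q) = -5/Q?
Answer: -917552350/3 ≈ -3.0585e+8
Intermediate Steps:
s(z, B) = -4*z
I(O, X) = 1
((662 + c(-3))*(662 + 756))*(-326 + I(-36, -21)) = ((662 - 5/(-3))*(662 + 756))*(-326 + 1) = ((662 - 5*(-⅓))*1418)*(-325) = ((662 + 5/3)*1418)*(-325) = ((1991/3)*1418)*(-325) = (2823238/3)*(-325) = -917552350/3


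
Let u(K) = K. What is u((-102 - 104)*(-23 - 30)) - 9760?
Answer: 1158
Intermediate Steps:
u((-102 - 104)*(-23 - 30)) - 9760 = (-102 - 104)*(-23 - 30) - 9760 = -206*(-53) - 9760 = 10918 - 9760 = 1158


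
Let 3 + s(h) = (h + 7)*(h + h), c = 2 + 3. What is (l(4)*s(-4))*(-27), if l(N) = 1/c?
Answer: 729/5 ≈ 145.80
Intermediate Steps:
c = 5
s(h) = -3 + 2*h*(7 + h) (s(h) = -3 + (h + 7)*(h + h) = -3 + (7 + h)*(2*h) = -3 + 2*h*(7 + h))
l(N) = ⅕ (l(N) = 1/5 = ⅕)
(l(4)*s(-4))*(-27) = ((-3 + 2*(-4)² + 14*(-4))/5)*(-27) = ((-3 + 2*16 - 56)/5)*(-27) = ((-3 + 32 - 56)/5)*(-27) = ((⅕)*(-27))*(-27) = -27/5*(-27) = 729/5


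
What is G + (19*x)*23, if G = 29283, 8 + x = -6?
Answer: 23165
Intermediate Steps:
x = -14 (x = -8 - 6 = -14)
G + (19*x)*23 = 29283 + (19*(-14))*23 = 29283 - 266*23 = 29283 - 6118 = 23165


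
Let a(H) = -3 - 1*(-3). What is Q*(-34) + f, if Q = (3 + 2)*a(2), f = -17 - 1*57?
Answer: -74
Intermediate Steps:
a(H) = 0 (a(H) = -3 + 3 = 0)
f = -74 (f = -17 - 57 = -74)
Q = 0 (Q = (3 + 2)*0 = 5*0 = 0)
Q*(-34) + f = 0*(-34) - 74 = 0 - 74 = -74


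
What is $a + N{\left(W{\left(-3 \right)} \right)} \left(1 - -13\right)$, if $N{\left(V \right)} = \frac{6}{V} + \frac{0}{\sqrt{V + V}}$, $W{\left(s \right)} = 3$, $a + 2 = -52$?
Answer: $-26$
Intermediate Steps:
$a = -54$ ($a = -2 - 52 = -54$)
$N{\left(V \right)} = \frac{6}{V}$ ($N{\left(V \right)} = \frac{6}{V} + \frac{0}{\sqrt{2 V}} = \frac{6}{V} + \frac{0}{\sqrt{2} \sqrt{V}} = \frac{6}{V} + 0 \frac{\sqrt{2}}{2 \sqrt{V}} = \frac{6}{V} + 0 = \frac{6}{V}$)
$a + N{\left(W{\left(-3 \right)} \right)} \left(1 - -13\right) = -54 + \frac{6}{3} \left(1 - -13\right) = -54 + 6 \cdot \frac{1}{3} \left(1 + 13\right) = -54 + 2 \cdot 14 = -54 + 28 = -26$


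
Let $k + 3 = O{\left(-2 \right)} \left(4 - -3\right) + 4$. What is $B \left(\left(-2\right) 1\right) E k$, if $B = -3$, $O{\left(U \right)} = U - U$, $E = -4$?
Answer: $-24$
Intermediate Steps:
$O{\left(U \right)} = 0$
$k = 1$ ($k = -3 + \left(0 \left(4 - -3\right) + 4\right) = -3 + \left(0 \left(4 + 3\right) + 4\right) = -3 + \left(0 \cdot 7 + 4\right) = -3 + \left(0 + 4\right) = -3 + 4 = 1$)
$B \left(\left(-2\right) 1\right) E k = - 3 \left(\left(-2\right) 1\right) \left(-4\right) 1 = \left(-3\right) \left(-2\right) \left(-4\right) 1 = 6 \left(-4\right) 1 = \left(-24\right) 1 = -24$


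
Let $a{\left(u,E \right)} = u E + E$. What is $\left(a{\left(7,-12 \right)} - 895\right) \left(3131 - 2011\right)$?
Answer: $-1109920$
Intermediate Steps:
$a{\left(u,E \right)} = E + E u$ ($a{\left(u,E \right)} = E u + E = E + E u$)
$\left(a{\left(7,-12 \right)} - 895\right) \left(3131 - 2011\right) = \left(- 12 \left(1 + 7\right) - 895\right) \left(3131 - 2011\right) = \left(\left(-12\right) 8 - 895\right) 1120 = \left(-96 - 895\right) 1120 = \left(-991\right) 1120 = -1109920$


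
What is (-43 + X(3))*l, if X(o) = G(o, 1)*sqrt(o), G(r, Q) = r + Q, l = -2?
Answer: 86 - 8*sqrt(3) ≈ 72.144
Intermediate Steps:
G(r, Q) = Q + r
X(o) = sqrt(o)*(1 + o) (X(o) = (1 + o)*sqrt(o) = sqrt(o)*(1 + o))
(-43 + X(3))*l = (-43 + sqrt(3)*(1 + 3))*(-2) = (-43 + sqrt(3)*4)*(-2) = (-43 + 4*sqrt(3))*(-2) = 86 - 8*sqrt(3)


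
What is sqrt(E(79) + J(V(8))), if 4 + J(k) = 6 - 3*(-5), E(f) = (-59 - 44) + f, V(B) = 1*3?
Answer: I*sqrt(7) ≈ 2.6458*I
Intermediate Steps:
V(B) = 3
E(f) = -103 + f
J(k) = 17 (J(k) = -4 + (6 - 3*(-5)) = -4 + (6 + 15) = -4 + 21 = 17)
sqrt(E(79) + J(V(8))) = sqrt((-103 + 79) + 17) = sqrt(-24 + 17) = sqrt(-7) = I*sqrt(7)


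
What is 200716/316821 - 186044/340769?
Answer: 9455144480/107962775349 ≈ 0.087578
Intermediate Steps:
200716/316821 - 186044/340769 = 9455144480/107962775349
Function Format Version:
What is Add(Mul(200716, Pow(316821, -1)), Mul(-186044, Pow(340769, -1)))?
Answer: Rational(9455144480, 107962775349) ≈ 0.087578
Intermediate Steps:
Add(Mul(200716, Pow(316821, -1)), Mul(-186044, Pow(340769, -1))) = Add(Mul(200716, Rational(1, 316821)), Mul(-186044, Rational(1, 340769))) = Add(Rational(200716, 316821), Rational(-186044, 340769)) = Rational(9455144480, 107962775349)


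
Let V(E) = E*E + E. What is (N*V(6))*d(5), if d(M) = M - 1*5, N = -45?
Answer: 0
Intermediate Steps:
d(M) = -5 + M (d(M) = M - 5 = -5 + M)
V(E) = E + E² (V(E) = E² + E = E + E²)
(N*V(6))*d(5) = (-270*(1 + 6))*(-5 + 5) = -270*7*0 = -45*42*0 = -1890*0 = 0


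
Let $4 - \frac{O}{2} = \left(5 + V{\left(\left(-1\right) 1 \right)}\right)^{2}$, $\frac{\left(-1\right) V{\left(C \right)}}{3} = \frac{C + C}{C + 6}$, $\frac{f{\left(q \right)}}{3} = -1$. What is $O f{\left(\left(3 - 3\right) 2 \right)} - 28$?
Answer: $\frac{4466}{25} \approx 178.64$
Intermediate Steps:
$f{\left(q \right)} = -3$ ($f{\left(q \right)} = 3 \left(-1\right) = -3$)
$V{\left(C \right)} = - \frac{6 C}{6 + C}$ ($V{\left(C \right)} = - 3 \frac{C + C}{C + 6} = - 3 \frac{2 C}{6 + C} = - \frac{6 C}{6 + C}$)
$O = - \frac{1722}{25}$ ($O = 8 - 2 \left(5 - \frac{6 \left(\left(-1\right) 1\right)}{6 - 1}\right)^{2} = 8 - 2 \left(5 - - \frac{6}{6 - 1}\right)^{2} = 8 - 2 \left(5 - - \frac{6}{5}\right)^{2} = 8 - 2 \left(5 - \left(-6\right) \frac{1}{5}\right)^{2} = 8 - 2 \left(5 + \frac{6}{5}\right)^{2} = 8 - 2 \left(\frac{31}{5}\right)^{2} = 8 - \frac{1922}{25} = - \frac{1722}{25} \approx -68.88$)
$O f{\left(\left(3 - 3\right) 2 \right)} - 28 = \left(- \frac{1722}{25}\right) \left(-3\right) - 28 = \frac{5166}{25} - 28 = \frac{4466}{25}$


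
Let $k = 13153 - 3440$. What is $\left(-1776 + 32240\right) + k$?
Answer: $40177$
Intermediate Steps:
$k = 9713$ ($k = 13153 - 3440 = 9713$)
$\left(-1776 + 32240\right) + k = \left(-1776 + 32240\right) + 9713 = 30464 + 9713 = 40177$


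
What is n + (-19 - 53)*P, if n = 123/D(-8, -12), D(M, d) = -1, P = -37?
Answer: 2541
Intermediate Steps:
n = -123 (n = 123/(-1) = 123*(-1) = -123)
n + (-19 - 53)*P = -123 + (-19 - 53)*(-37) = -123 - 72*(-37) = -123 + 2664 = 2541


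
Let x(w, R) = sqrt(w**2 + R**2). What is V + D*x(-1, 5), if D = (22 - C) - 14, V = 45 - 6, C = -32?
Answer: 39 + 40*sqrt(26) ≈ 242.96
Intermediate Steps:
V = 39
D = 40 (D = (22 - 1*(-32)) - 14 = (22 + 32) - 14 = 54 - 14 = 40)
x(w, R) = sqrt(R**2 + w**2)
V + D*x(-1, 5) = 39 + 40*sqrt(5**2 + (-1)**2) = 39 + 40*sqrt(25 + 1) = 39 + 40*sqrt(26)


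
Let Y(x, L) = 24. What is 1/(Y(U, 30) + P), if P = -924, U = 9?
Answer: -1/900 ≈ -0.0011111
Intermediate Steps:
1/(Y(U, 30) + P) = 1/(24 - 924) = 1/(-900) = -1/900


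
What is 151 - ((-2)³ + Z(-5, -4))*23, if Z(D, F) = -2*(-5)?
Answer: 105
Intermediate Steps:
Z(D, F) = 10
151 - ((-2)³ + Z(-5, -4))*23 = 151 - ((-2)³ + 10)*23 = 151 - (-8 + 10)*23 = 151 - 1*2*23 = 151 - 2*23 = 151 - 46 = 105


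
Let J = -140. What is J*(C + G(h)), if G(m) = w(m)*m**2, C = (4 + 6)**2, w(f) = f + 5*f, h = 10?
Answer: -854000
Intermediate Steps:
w(f) = 6*f
C = 100 (C = 10**2 = 100)
G(m) = 6*m**3 (G(m) = (6*m)*m**2 = 6*m**3)
J*(C + G(h)) = -140*(100 + 6*10**3) = -140*(100 + 6*1000) = -140*(100 + 6000) = -140*6100 = -854000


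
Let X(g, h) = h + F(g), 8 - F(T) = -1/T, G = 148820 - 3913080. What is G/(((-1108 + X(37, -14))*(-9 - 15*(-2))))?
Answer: 139277620/865557 ≈ 160.91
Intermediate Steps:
G = -3764260
F(T) = 8 + 1/T (F(T) = 8 - (-1)/T = 8 + 1/T)
X(g, h) = 8 + h + 1/g (X(g, h) = h + (8 + 1/g) = 8 + h + 1/g)
G/(((-1108 + X(37, -14))*(-9 - 15*(-2)))) = -3764260*1/((-1108 + (8 - 14 + 1/37))*(-9 - 15*(-2))) = -3764260*1/((-1108 + (8 - 14 + 1/37))*(-9 + 30)) = -3764260*1/(21*(-1108 - 221/37)) = -3764260/((-41217/37*21)) = -3764260/(-865557/37) = -3764260*(-37/865557) = 139277620/865557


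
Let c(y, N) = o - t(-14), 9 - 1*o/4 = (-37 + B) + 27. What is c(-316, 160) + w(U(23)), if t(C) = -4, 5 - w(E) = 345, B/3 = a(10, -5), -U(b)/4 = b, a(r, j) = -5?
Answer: -200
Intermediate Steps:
U(b) = -4*b
B = -15 (B = 3*(-5) = -15)
o = 136 (o = 36 - 4*((-37 - 15) + 27) = 36 - 4*(-52 + 27) = 36 - 4*(-25) = 36 + 100 = 136)
w(E) = -340 (w(E) = 5 - 1*345 = 5 - 345 = -340)
c(y, N) = 140 (c(y, N) = 136 - 1*(-4) = 136 + 4 = 140)
c(-316, 160) + w(U(23)) = 140 - 340 = -200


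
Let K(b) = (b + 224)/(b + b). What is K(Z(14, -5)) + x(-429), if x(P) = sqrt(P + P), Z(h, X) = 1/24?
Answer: 5377/2 + I*sqrt(858) ≈ 2688.5 + 29.292*I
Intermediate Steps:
Z(h, X) = 1/24
K(b) = (224 + b)/(2*b) (K(b) = (224 + b)/((2*b)) = (224 + b)*(1/(2*b)) = (224 + b)/(2*b))
x(P) = sqrt(2)*sqrt(P) (x(P) = sqrt(2*P) = sqrt(2)*sqrt(P))
K(Z(14, -5)) + x(-429) = (224 + 1/24)/(2*(1/24)) + sqrt(2)*sqrt(-429) = (1/2)*24*(5377/24) + sqrt(2)*(I*sqrt(429)) = 5377/2 + I*sqrt(858)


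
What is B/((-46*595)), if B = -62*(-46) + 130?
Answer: -213/1955 ≈ -0.10895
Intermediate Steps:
B = 2982 (B = 2852 + 130 = 2982)
B/((-46*595)) = 2982/((-46*595)) = 2982/(-27370) = 2982*(-1/27370) = -213/1955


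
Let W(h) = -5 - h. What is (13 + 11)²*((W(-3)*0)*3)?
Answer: 0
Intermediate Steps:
(13 + 11)²*((W(-3)*0)*3) = (13 + 11)²*(((-5 - 1*(-3))*0)*3) = 24²*(((-5 + 3)*0)*3) = 576*(-2*0*3) = 576*(0*3) = 576*0 = 0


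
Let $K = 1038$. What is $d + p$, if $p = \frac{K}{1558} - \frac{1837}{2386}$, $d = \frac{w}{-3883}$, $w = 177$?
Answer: $- \frac{1077200225}{7217308802} \approx -0.14925$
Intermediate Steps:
$d = - \frac{177}{3883}$ ($d = \frac{177}{-3883} = 177 \left(- \frac{1}{3883}\right) = - \frac{177}{3883} \approx -0.045583$)
$p = - \frac{192689}{1858694}$ ($p = \frac{1038}{1558} - \frac{1837}{2386} = 1038 \cdot \frac{1}{1558} - \frac{1837}{2386} = \frac{519}{779} - \frac{1837}{2386} = - \frac{192689}{1858694} \approx -0.10367$)
$d + p = - \frac{177}{3883} - \frac{192689}{1858694} = - \frac{1077200225}{7217308802}$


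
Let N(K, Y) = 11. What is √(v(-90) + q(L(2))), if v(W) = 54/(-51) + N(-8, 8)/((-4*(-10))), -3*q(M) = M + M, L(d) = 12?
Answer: I*√1015410/340 ≈ 2.9638*I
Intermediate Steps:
q(M) = -2*M/3 (q(M) = -(M + M)/3 = -2*M/3)
v(W) = -533/680 (v(W) = 54/(-51) + 11/((-4*(-10))) = 54*(-1/51) + 11/40 = -18/17 + 11*(1/40) = -18/17 + 11/40 = -533/680)
√(v(-90) + q(L(2))) = √(-533/680 - ⅔*12) = √(-533/680 - 8) = √(-5973/680) = I*√1015410/340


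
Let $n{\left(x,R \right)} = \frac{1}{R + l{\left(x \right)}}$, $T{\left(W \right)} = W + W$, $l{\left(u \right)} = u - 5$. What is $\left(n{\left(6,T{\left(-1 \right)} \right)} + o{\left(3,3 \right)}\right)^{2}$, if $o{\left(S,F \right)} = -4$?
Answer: $25$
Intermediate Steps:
$l{\left(u \right)} = -5 + u$
$T{\left(W \right)} = 2 W$
$n{\left(x,R \right)} = \frac{1}{-5 + R + x}$ ($n{\left(x,R \right)} = \frac{1}{R + \left(-5 + x\right)} = \frac{1}{-5 + R + x}$)
$\left(n{\left(6,T{\left(-1 \right)} \right)} + o{\left(3,3 \right)}\right)^{2} = \left(\frac{1}{-5 + 2 \left(-1\right) + 6} - 4\right)^{2} = \left(\frac{1}{-5 - 2 + 6} - 4\right)^{2} = \left(\frac{1}{-1} - 4\right)^{2} = \left(-1 - 4\right)^{2} = \left(-5\right)^{2} = 25$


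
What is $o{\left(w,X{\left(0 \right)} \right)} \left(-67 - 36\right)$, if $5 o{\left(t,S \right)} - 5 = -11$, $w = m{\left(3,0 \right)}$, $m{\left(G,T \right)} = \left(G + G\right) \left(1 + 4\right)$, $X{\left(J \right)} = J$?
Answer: $\frac{618}{5} \approx 123.6$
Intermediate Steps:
$m{\left(G,T \right)} = 10 G$ ($m{\left(G,T \right)} = 2 G 5 = 10 G$)
$w = 30$ ($w = 10 \cdot 3 = 30$)
$o{\left(t,S \right)} = - \frac{6}{5}$ ($o{\left(t,S \right)} = 1 + \frac{1}{5} \left(-11\right) = 1 - \frac{11}{5} = - \frac{6}{5}$)
$o{\left(w,X{\left(0 \right)} \right)} \left(-67 - 36\right) = - \frac{6 \left(-67 - 36\right)}{5} = \left(- \frac{6}{5}\right) \left(-103\right) = \frac{618}{5}$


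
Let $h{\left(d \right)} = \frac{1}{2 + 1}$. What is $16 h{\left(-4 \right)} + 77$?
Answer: $\frac{247}{3} \approx 82.333$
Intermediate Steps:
$h{\left(d \right)} = \frac{1}{3}$
$16 h{\left(-4 \right)} + 77 = 16 \cdot \frac{1}{3} + 77 = \frac{16}{3} + 77 = \frac{247}{3}$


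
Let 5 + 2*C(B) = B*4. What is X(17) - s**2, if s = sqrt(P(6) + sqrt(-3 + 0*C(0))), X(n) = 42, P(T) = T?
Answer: 36 - I*sqrt(3) ≈ 36.0 - 1.732*I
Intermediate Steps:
C(B) = -5/2 + 2*B (C(B) = -5/2 + (B*4)/2 = -5/2 + (4*B)/2 = -5/2 + 2*B)
s = sqrt(6 + I*sqrt(3)) (s = sqrt(6 + sqrt(-3 + 0*(-5/2 + 2*0))) = sqrt(6 + sqrt(-3 + 0*(-5/2 + 0))) = sqrt(6 + sqrt(-3 + 0*(-5/2))) = sqrt(6 + sqrt(-3 + 0)) = sqrt(6 + sqrt(-3)) = sqrt(6 + I*sqrt(3)) ≈ 2.4744 + 0.35*I)
X(17) - s**2 = 42 - (sqrt(6 + I*sqrt(3)))**2 = 42 - (6 + I*sqrt(3)) = 42 + (-6 - I*sqrt(3)) = 36 - I*sqrt(3)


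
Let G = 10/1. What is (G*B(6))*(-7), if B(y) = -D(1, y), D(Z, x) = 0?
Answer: 0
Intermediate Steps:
G = 10 (G = 10*1 = 10)
B(y) = 0 (B(y) = -1*0 = 0)
(G*B(6))*(-7) = (10*0)*(-7) = 0*(-7) = 0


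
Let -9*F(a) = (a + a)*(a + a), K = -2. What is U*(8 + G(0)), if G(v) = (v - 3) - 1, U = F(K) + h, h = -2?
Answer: -136/9 ≈ -15.111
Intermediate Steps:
F(a) = -4*a²/9 (F(a) = -(a + a)*(a + a)/9 = -2*a*2*a/9 = -4*a²/9)
U = -34/9 (U = -4/9*(-2)² - 2 = -4/9*4 - 2 = -16/9 - 2 = -34/9 ≈ -3.7778)
G(v) = -4 + v (G(v) = (-3 + v) - 1 = -4 + v)
U*(8 + G(0)) = -34*(8 + (-4 + 0))/9 = -34*(8 - 4)/9 = -34/9*4 = -136/9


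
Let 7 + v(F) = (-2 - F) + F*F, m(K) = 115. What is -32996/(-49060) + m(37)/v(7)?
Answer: 152972/36795 ≈ 4.1574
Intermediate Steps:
v(F) = -9 + F**2 - F (v(F) = -7 + ((-2 - F) + F*F) = -7 + ((-2 - F) + F**2) = -7 + (-2 + F**2 - F) = -9 + F**2 - F)
-32996/(-49060) + m(37)/v(7) = -32996/(-49060) + 115/(-9 + 7**2 - 1*7) = -32996*(-1/49060) + 115/(-9 + 49 - 7) = 8249/12265 + 115/33 = 152972/36795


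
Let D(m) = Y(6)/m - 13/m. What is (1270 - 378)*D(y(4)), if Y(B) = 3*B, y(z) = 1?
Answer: 4460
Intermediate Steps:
D(m) = 5/m (D(m) = (3*6)/m - 13/m = 18/m - 13/m = 5/m)
(1270 - 378)*D(y(4)) = (1270 - 378)*(5/1) = 892*(5*1) = 892*5 = 4460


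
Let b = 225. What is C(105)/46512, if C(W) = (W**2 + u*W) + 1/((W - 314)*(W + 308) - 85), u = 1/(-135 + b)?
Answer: 1429024277/6028094736 ≈ 0.23706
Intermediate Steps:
u = 1/90 (u = 1/(-135 + 225) = 1/90 ≈ 0.011111)
C(W) = W**2 + 1/(-85 + (-314 + W)*(308 + W)) + W/90 (C(W) = (W**2 + W/90) + 1/((W - 314)*(W + 308) - 85) = (W**2 + W/90) + 1/((-314 + W)*(308 + W) - 85) = (W**2 + W/90) + 1/(-85 + (-314 + W)*(308 + W)) = W**2 + 1/(-85 + (-314 + W)*(308 + W)) + W/90)
C(105)/46512 = ((-90 - 90*105**4 + 539*105**3 + 96797*105 + 8711736*105**2)/(90*(96797 - 1*105**2 + 6*105)))/46512 = ((-90 - 90*121550625 + 539*1157625 + 10163685 + 8711736*11025)/(90*(96797 - 1*11025 + 630)))*(1/46512) = ((-90 - 10939556250 + 623959875 + 10163685 + 96046889400)/(90*(96797 - 11025 + 630)))*(1/46512) = ((1/90)*85741456620/86402)*(1/46512) = ((1/90)*(1/86402)*85741456620)*(1/46512) = (1429024277/129603)*(1/46512) = 1429024277/6028094736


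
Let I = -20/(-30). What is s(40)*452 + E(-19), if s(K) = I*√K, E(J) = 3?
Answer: 3 + 1808*√10/3 ≈ 1908.8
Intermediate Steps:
I = ⅔ (I = -20*(-1/30) = ⅔ ≈ 0.66667)
s(K) = 2*√K/3
s(40)*452 + E(-19) = (2*√40/3)*452 + 3 = (2*(2*√10)/3)*452 + 3 = (4*√10/3)*452 + 3 = 1808*√10/3 + 3 = 3 + 1808*√10/3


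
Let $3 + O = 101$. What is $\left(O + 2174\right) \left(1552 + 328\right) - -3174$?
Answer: $4274534$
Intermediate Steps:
$O = 98$ ($O = -3 + 101 = 98$)
$\left(O + 2174\right) \left(1552 + 328\right) - -3174 = \left(98 + 2174\right) \left(1552 + 328\right) - -3174 = 2272 \cdot 1880 + 3174 = 4271360 + 3174 = 4274534$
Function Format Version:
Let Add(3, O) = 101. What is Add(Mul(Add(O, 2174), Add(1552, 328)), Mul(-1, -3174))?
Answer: 4274534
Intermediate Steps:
O = 98 (O = Add(-3, 101) = 98)
Add(Mul(Add(O, 2174), Add(1552, 328)), Mul(-1, -3174)) = Add(Mul(Add(98, 2174), Add(1552, 328)), Mul(-1, -3174)) = Add(Mul(2272, 1880), 3174) = Add(4271360, 3174) = 4274534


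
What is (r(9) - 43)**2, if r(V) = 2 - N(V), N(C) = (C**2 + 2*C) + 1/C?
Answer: 1590121/81 ≈ 19631.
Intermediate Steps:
N(C) = 1/C + C**2 + 2*C (N(C) = (C**2 + 2*C) + 1/C = 1/C + C**2 + 2*C)
r(V) = 2 - (1 + V**2*(2 + V))/V
(r(9) - 43)**2 = ((2 - 1/9 - 1*9**2 - 2*9) - 43)**2 = ((2 - 1*1/9 - 1*81 - 18) - 43)**2 = ((2 - 1/9 - 81 - 18) - 43)**2 = (-874/9 - 43)**2 = (-1261/9)**2 = 1590121/81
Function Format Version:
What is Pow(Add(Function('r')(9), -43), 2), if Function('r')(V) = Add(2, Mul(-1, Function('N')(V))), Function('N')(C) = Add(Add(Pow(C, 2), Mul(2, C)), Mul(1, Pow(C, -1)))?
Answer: Rational(1590121, 81) ≈ 19631.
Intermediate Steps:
Function('N')(C) = Add(Pow(C, -1), Pow(C, 2), Mul(2, C)) (Function('N')(C) = Add(Add(Pow(C, 2), Mul(2, C)), Pow(C, -1)) = Add(Pow(C, -1), Pow(C, 2), Mul(2, C)))
Function('r')(V) = Add(2, Mul(-1, Pow(V, -1), Add(1, Mul(Pow(V, 2), Add(2, V))))) (Function('r')(V) = Add(2, Mul(-1, Mul(Pow(V, -1), Add(1, Mul(Pow(V, 2), Add(2, V)))))) = Add(2, Mul(-1, Pow(V, -1), Add(1, Mul(Pow(V, 2), Add(2, V))))))
Pow(Add(Function('r')(9), -43), 2) = Pow(Add(Add(2, Mul(-1, Pow(9, -1)), Mul(-1, Pow(9, 2)), Mul(-2, 9)), -43), 2) = Pow(Add(Add(2, Mul(-1, Rational(1, 9)), Mul(-1, 81), -18), -43), 2) = Pow(Add(Add(2, Rational(-1, 9), -81, -18), -43), 2) = Pow(Add(Rational(-874, 9), -43), 2) = Pow(Rational(-1261, 9), 2) = Rational(1590121, 81)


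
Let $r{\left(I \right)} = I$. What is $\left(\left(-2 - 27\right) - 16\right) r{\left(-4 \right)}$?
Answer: $180$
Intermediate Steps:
$\left(\left(-2 - 27\right) - 16\right) r{\left(-4 \right)} = \left(\left(-2 - 27\right) - 16\right) \left(-4\right) = \left(-29 - 16\right) \left(-4\right) = \left(-45\right) \left(-4\right) = 180$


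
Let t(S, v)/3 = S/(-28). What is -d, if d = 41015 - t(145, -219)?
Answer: -1148855/28 ≈ -41031.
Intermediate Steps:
t(S, v) = -3*S/28 (t(S, v) = 3*(S/(-28)) = 3*(S*(-1/28)) = 3*(-S/28) = -3*S/28)
d = 1148855/28 (d = 41015 - (-3)*145/28 = 41015 - 1*(-435/28) = 41015 + 435/28 = 1148855/28 ≈ 41031.)
-d = -1*1148855/28 = -1148855/28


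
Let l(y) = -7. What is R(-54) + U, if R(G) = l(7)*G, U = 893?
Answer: 1271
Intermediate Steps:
R(G) = -7*G
R(-54) + U = -7*(-54) + 893 = 378 + 893 = 1271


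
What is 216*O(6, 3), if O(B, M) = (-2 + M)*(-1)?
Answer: -216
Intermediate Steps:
O(B, M) = 2 - M
216*O(6, 3) = 216*(2 - 1*3) = 216*(2 - 3) = 216*(-1) = -216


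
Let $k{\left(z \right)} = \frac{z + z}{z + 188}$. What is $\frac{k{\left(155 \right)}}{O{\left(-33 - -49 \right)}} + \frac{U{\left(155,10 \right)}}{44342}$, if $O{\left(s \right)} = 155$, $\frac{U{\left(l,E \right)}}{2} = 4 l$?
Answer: $\frac{257002}{7604653} \approx 0.033795$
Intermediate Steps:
$U{\left(l,E \right)} = 8 l$ ($U{\left(l,E \right)} = 2 \cdot 4 l = 8 l$)
$k{\left(z \right)} = \frac{2 z}{188 + z}$
$\frac{k{\left(155 \right)}}{O{\left(-33 - -49 \right)}} + \frac{U{\left(155,10 \right)}}{44342} = \frac{2 \cdot 155 \frac{1}{188 + 155}}{155} + \frac{8 \cdot 155}{44342} = 2 \cdot 155 \cdot \frac{1}{343} \cdot \frac{1}{155} + 1240 \cdot \frac{1}{44342} = 2 \cdot 155 \cdot \frac{1}{343} \cdot \frac{1}{155} + \frac{620}{22171} = \frac{310}{343} \cdot \frac{1}{155} + \frac{620}{22171} = \frac{2}{343} + \frac{620}{22171} = \frac{257002}{7604653}$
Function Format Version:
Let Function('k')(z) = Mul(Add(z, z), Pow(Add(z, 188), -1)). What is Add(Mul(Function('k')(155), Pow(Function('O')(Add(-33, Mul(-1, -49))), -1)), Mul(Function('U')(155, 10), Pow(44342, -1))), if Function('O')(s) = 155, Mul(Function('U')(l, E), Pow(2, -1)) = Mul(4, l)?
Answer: Rational(257002, 7604653) ≈ 0.033795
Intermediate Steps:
Function('U')(l, E) = Mul(8, l) (Function('U')(l, E) = Mul(2, Mul(4, l)) = Mul(8, l))
Function('k')(z) = Mul(2, z, Pow(Add(188, z), -1)) (Function('k')(z) = Mul(Mul(2, z), Pow(Add(188, z), -1)) = Mul(2, z, Pow(Add(188, z), -1)))
Add(Mul(Function('k')(155), Pow(Function('O')(Add(-33, Mul(-1, -49))), -1)), Mul(Function('U')(155, 10), Pow(44342, -1))) = Add(Mul(Mul(2, 155, Pow(Add(188, 155), -1)), Pow(155, -1)), Mul(Mul(8, 155), Pow(44342, -1))) = Add(Mul(Mul(2, 155, Pow(343, -1)), Rational(1, 155)), Mul(1240, Rational(1, 44342))) = Add(Mul(Mul(2, 155, Rational(1, 343)), Rational(1, 155)), Rational(620, 22171)) = Add(Mul(Rational(310, 343), Rational(1, 155)), Rational(620, 22171)) = Add(Rational(2, 343), Rational(620, 22171)) = Rational(257002, 7604653)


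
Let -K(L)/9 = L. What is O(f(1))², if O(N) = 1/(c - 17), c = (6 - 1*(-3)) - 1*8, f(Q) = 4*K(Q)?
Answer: 1/256 ≈ 0.0039063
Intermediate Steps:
K(L) = -9*L
f(Q) = -36*Q (f(Q) = 4*(-9*Q) = -36*Q)
c = 1 (c = (6 + 3) - 8 = 9 - 8 = 1)
O(N) = -1/16 (O(N) = 1/(1 - 17) = 1/(-16) = -1/16)
O(f(1))² = (-1/16)² = 1/256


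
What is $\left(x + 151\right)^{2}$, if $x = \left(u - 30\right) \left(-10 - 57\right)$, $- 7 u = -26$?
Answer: $\frac{179158225}{49} \approx 3.6563 \cdot 10^{6}$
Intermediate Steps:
$u = \frac{26}{7}$ ($u = \left(- \frac{1}{7}\right) \left(-26\right) = \frac{26}{7} \approx 3.7143$)
$x = \frac{12328}{7}$ ($x = \left(\frac{26}{7} - 30\right) \left(-10 - 57\right) = \left(- \frac{184}{7}\right) \left(-67\right) = \frac{12328}{7} \approx 1761.1$)
$\left(x + 151\right)^{2} = \left(\frac{12328}{7} + 151\right)^{2} = \left(\frac{13385}{7}\right)^{2} = \frac{179158225}{49}$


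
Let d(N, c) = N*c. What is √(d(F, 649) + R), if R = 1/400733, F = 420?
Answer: √43772787366636353/400733 ≈ 522.09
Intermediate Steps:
R = 1/400733 ≈ 2.4954e-6
√(d(F, 649) + R) = √(420*649 + 1/400733) = √(272580 + 1/400733) = √(109231801141/400733) = √43772787366636353/400733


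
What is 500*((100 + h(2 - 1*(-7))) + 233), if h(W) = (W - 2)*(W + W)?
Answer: 229500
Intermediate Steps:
h(W) = 2*W*(-2 + W) (h(W) = (-2 + W)*(2*W) = 2*W*(-2 + W))
500*((100 + h(2 - 1*(-7))) + 233) = 500*((100 + 2*(2 - 1*(-7))*(-2 + (2 - 1*(-7)))) + 233) = 500*((100 + 2*(2 + 7)*(-2 + (2 + 7))) + 233) = 500*((100 + 2*9*(-2 + 9)) + 233) = 500*((100 + 2*9*7) + 233) = 500*((100 + 126) + 233) = 500*(226 + 233) = 500*459 = 229500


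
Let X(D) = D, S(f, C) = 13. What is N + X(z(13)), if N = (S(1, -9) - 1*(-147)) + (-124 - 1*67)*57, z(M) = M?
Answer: -10714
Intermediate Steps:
N = -10727 (N = (13 - 1*(-147)) + (-124 - 1*67)*57 = (13 + 147) + (-124 - 67)*57 = 160 - 191*57 = 160 - 10887 = -10727)
N + X(z(13)) = -10727 + 13 = -10714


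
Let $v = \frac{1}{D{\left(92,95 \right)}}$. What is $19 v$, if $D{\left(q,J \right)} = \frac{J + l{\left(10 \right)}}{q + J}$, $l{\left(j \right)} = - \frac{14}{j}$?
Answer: $\frac{17765}{468} \approx 37.959$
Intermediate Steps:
$D{\left(q,J \right)} = \frac{- \frac{7}{5} + J}{J + q}$ ($D{\left(q,J \right)} = \frac{J - \frac{14}{10}}{q + J} = \frac{J - \frac{7}{5}}{J + q} = \frac{- \frac{7}{5} + J}{J + q}$)
$v = \frac{935}{468}$ ($v = \frac{1}{\frac{1}{95 + 92} \left(- \frac{7}{5} + 95\right)} = \frac{1}{\frac{1}{187} \cdot \frac{468}{5}} = \frac{1}{\frac{468}{935}} = \frac{935}{468} \approx 1.9979$)
$19 v = 19 \cdot \frac{935}{468} = \frac{17765}{468}$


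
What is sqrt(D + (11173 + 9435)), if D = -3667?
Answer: sqrt(16941) ≈ 130.16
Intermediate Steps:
sqrt(D + (11173 + 9435)) = sqrt(-3667 + (11173 + 9435)) = sqrt(-3667 + 20608) = sqrt(16941)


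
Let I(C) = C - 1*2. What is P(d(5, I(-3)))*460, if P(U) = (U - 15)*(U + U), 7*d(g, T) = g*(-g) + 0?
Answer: 2990000/49 ≈ 61020.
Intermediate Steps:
I(C) = -2 + C (I(C) = C - 2 = -2 + C)
d(g, T) = -g**2/7 (d(g, T) = (g*(-g) + 0)/7 = (-g**2 + 0)/7 = (-g**2)/7 = -g**2/7)
P(U) = 2*U*(-15 + U) (P(U) = (-15 + U)*(2*U) = 2*U*(-15 + U))
P(d(5, I(-3)))*460 = (2*(-1/7*5**2)*(-15 - 1/7*5**2))*460 = (2*(-1/7*25)*(-15 - 1/7*25))*460 = (2*(-25/7)*(-15 - 25/7))*460 = (2*(-25/7)*(-130/7))*460 = (6500/49)*460 = 2990000/49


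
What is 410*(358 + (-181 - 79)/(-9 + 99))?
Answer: 1310360/9 ≈ 1.4560e+5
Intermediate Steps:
410*(358 + (-181 - 79)/(-9 + 99)) = 410*(358 - 260/90) = 410*(358 - 260*1/90) = 410*(358 - 26/9) = 410*(3196/9) = 1310360/9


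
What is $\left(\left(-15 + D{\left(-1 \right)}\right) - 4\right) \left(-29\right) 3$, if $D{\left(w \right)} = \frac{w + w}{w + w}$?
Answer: $1566$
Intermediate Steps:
$D{\left(w \right)} = 1$ ($D{\left(w \right)} = \frac{2 w}{2 w} = 2 w \frac{1}{2 w} = 1$)
$\left(\left(-15 + D{\left(-1 \right)}\right) - 4\right) \left(-29\right) 3 = \left(\left(-15 + 1\right) - 4\right) \left(-29\right) 3 = \left(-14 - 4\right) \left(-29\right) 3 = \left(-18\right) \left(-29\right) 3 = 522 \cdot 3 = 1566$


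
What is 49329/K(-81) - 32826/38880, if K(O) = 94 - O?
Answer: 9105557/32400 ≈ 281.04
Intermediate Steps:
49329/K(-81) - 32826/38880 = 49329/(94 - 1*(-81)) - 32826/38880 = 49329/(94 + 81) - 32826*1/38880 = 49329/175 - 5471/6480 = 49329*(1/175) - 5471/6480 = 7047/25 - 5471/6480 = 9105557/32400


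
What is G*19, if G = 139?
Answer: 2641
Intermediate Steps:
G*19 = 139*19 = 2641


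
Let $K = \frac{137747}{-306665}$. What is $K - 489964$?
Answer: $- \frac{150254947807}{306665} \approx -4.8996 \cdot 10^{5}$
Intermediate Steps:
$K = - \frac{137747}{306665}$ ($K = 137747 \left(- \frac{1}{306665}\right) = - \frac{137747}{306665} \approx -0.44918$)
$K - 489964 = - \frac{137747}{306665} - 489964 = - \frac{150254947807}{306665}$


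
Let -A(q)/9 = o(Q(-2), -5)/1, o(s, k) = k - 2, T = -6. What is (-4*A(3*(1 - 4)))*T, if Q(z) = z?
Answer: 1512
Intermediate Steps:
o(s, k) = -2 + k
A(q) = 63 (A(q) = -9*(-2 - 5)/1 = -(-63) = -9*(-7) = 63)
(-4*A(3*(1 - 4)))*T = -4*63*(-6) = -252*(-6) = 1512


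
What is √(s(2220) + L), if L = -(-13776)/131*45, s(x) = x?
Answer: 2*√29826735/131 ≈ 83.380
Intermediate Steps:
L = 619920/131 (L = -(-13776)/131*45 = -164*(-84/131)*45 = (13776/131)*45 = 619920/131 ≈ 4732.2)
√(s(2220) + L) = √(2220 + 619920/131) = √(910740/131) = 2*√29826735/131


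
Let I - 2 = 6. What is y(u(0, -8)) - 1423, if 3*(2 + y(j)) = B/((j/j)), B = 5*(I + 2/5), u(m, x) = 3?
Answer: -1411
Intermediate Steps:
I = 8 (I = 2 + 6 = 8)
B = 42 (B = 5*(8 + 2/5) = 5*(42/5) = 42)
y(j) = 12 (y(j) = -2 + (42/((j/j)))/3 = -2 + (42/1)/3 = -2 + (42*1)/3 = -2 + (1/3)*42 = -2 + 14 = 12)
y(u(0, -8)) - 1423 = 12 - 1423 = -1411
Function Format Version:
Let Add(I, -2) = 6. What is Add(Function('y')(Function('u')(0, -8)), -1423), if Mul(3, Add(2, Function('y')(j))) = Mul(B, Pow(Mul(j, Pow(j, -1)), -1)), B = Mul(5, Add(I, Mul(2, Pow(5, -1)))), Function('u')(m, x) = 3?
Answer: -1411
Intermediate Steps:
I = 8 (I = Add(2, 6) = 8)
B = 42 (B = Mul(5, Add(8, Mul(2, Pow(5, -1)))) = Mul(5, Add(8, Mul(2, Rational(1, 5)))) = Mul(5, Add(8, Rational(2, 5))) = Mul(5, Rational(42, 5)) = 42)
Function('y')(j) = 12 (Function('y')(j) = Add(-2, Mul(Rational(1, 3), Mul(42, Pow(Mul(j, Pow(j, -1)), -1)))) = Add(-2, Mul(Rational(1, 3), Mul(42, Pow(1, -1)))) = Add(-2, Mul(Rational(1, 3), Mul(42, 1))) = Add(-2, Mul(Rational(1, 3), 42)) = Add(-2, 14) = 12)
Add(Function('y')(Function('u')(0, -8)), -1423) = Add(12, -1423) = -1411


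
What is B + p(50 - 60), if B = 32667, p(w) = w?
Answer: 32657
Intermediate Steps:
B + p(50 - 60) = 32667 + (50 - 60) = 32667 - 10 = 32657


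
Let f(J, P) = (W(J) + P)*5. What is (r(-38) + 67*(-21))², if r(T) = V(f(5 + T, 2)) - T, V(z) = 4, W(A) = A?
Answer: 1863225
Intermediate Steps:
f(J, P) = 5*J + 5*P (f(J, P) = (J + P)*5 = 5*J + 5*P)
r(T) = 4 - T
(r(-38) + 67*(-21))² = ((4 - 1*(-38)) + 67*(-21))² = ((4 + 38) - 1407)² = (42 - 1407)² = (-1365)² = 1863225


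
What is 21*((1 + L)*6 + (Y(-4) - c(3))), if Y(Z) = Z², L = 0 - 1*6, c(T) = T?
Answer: -357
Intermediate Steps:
L = -6 (L = 0 - 6 = -6)
21*((1 + L)*6 + (Y(-4) - c(3))) = 21*((1 - 6)*6 + ((-4)² - 1*3)) = 21*(-5*6 + (16 - 3)) = 21*(-30 + 13) = 21*(-17) = -357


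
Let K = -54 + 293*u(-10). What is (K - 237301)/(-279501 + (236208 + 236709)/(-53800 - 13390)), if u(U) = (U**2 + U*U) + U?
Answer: 12207415150/18780145107 ≈ 0.65002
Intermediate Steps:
u(U) = U + 2*U**2 (u(U) = (U**2 + U**2) + U = 2*U**2 + U = U + 2*U**2)
K = 55616 (K = -54 + 293*(-10*(1 + 2*(-10))) = -54 + 293*(-10*(1 - 20)) = -54 + 293*(-10*(-19)) = -54 + 293*190 = -54 + 55670 = 55616)
(K - 237301)/(-279501 + (236208 + 236709)/(-53800 - 13390)) = (55616 - 237301)/(-279501 + (236208 + 236709)/(-53800 - 13390)) = -181685/(-279501 + 472917/(-67190)) = -181685/(-279501 + 472917*(-1/67190)) = -181685/(-279501 - 472917/67190) = -181685/(-18780145107/67190) = -181685*(-67190/18780145107) = 12207415150/18780145107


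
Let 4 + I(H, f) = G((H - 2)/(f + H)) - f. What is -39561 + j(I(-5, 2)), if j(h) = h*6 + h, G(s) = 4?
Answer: -39575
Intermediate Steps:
I(H, f) = -f (I(H, f) = -4 + (4 - f) = -f)
j(h) = 7*h (j(h) = 6*h + h = 7*h)
-39561 + j(I(-5, 2)) = -39561 + 7*(-1*2) = -39561 + 7*(-2) = -39561 - 14 = -39575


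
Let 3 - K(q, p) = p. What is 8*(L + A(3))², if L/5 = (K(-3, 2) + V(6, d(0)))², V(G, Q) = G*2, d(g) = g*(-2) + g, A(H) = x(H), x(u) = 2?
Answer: 5739272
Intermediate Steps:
K(q, p) = 3 - p
A(H) = 2
d(g) = -g (d(g) = -2*g + g = -g)
V(G, Q) = 2*G
L = 845 (L = 5*((3 - 1*2) + 2*6)² = 5*((3 - 2) + 12)² = 5*(1 + 12)² = 5*13² = 5*169 = 845)
8*(L + A(3))² = 8*(845 + 2)² = 8*847² = 8*717409 = 5739272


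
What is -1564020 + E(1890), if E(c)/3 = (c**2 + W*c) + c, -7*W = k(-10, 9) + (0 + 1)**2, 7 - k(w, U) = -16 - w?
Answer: 9146610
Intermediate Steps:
k(w, U) = 23 + w (k(w, U) = 7 - (-16 - w) = 7 + (16 + w) = 23 + w)
W = -2 (W = -((23 - 10) + (0 + 1)**2)/7 = -(13 + 1**2)/7 = -(13 + 1)/7 = -1/7*14 = -2)
E(c) = -3*c + 3*c**2 (E(c) = 3*((c**2 - 2*c) + c) = 3*(c**2 - c) = -3*c + 3*c**2)
-1564020 + E(1890) = -1564020 + 3*1890*(-1 + 1890) = -1564020 + 3*1890*1889 = -1564020 + 10710630 = 9146610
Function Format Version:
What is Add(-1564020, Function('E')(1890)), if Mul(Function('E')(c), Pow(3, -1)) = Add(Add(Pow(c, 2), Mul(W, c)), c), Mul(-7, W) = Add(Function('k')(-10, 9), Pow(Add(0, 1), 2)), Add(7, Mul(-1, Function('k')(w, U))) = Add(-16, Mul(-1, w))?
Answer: 9146610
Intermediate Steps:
Function('k')(w, U) = Add(23, w) (Function('k')(w, U) = Add(7, Mul(-1, Add(-16, Mul(-1, w)))) = Add(7, Add(16, w)) = Add(23, w))
W = -2 (W = Mul(Rational(-1, 7), Add(Add(23, -10), Pow(Add(0, 1), 2))) = Mul(Rational(-1, 7), Add(13, Pow(1, 2))) = Mul(Rational(-1, 7), Add(13, 1)) = Mul(Rational(-1, 7), 14) = -2)
Function('E')(c) = Add(Mul(-3, c), Mul(3, Pow(c, 2))) (Function('E')(c) = Mul(3, Add(Add(Pow(c, 2), Mul(-2, c)), c)) = Mul(3, Add(Pow(c, 2), Mul(-1, c))) = Add(Mul(-3, c), Mul(3, Pow(c, 2))))
Add(-1564020, Function('E')(1890)) = Add(-1564020, Mul(3, 1890, Add(-1, 1890))) = Add(-1564020, Mul(3, 1890, 1889)) = Add(-1564020, 10710630) = 9146610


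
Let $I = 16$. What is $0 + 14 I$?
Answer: $224$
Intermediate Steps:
$0 + 14 I = 0 + 14 \cdot 16 = 0 + 224 = 224$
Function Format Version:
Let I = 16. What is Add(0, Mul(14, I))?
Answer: 224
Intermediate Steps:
Add(0, Mul(14, I)) = Add(0, Mul(14, 16)) = Add(0, 224) = 224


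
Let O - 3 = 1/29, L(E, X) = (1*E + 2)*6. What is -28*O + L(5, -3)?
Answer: -1246/29 ≈ -42.966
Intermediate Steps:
L(E, X) = 12 + 6*E (L(E, X) = (E + 2)*6 = (2 + E)*6 = 12 + 6*E)
O = 88/29 (O = 3 + 1/29 = 88/29 ≈ 3.0345)
-28*O + L(5, -3) = -28*88/29 + (12 + 6*5) = -2464/29 + (12 + 30) = -2464/29 + 42 = -1246/29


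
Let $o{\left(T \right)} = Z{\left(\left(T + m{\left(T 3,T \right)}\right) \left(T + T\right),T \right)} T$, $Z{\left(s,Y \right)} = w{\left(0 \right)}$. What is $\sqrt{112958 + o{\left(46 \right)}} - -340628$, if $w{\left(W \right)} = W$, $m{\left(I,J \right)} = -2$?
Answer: $340628 + \sqrt{112958} \approx 3.4096 \cdot 10^{5}$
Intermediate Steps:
$Z{\left(s,Y \right)} = 0$
$o{\left(T \right)} = 0$ ($o{\left(T \right)} = 0 T = 0$)
$\sqrt{112958 + o{\left(46 \right)}} - -340628 = \sqrt{112958 + 0} - -340628 = \sqrt{112958} + 340628 = 340628 + \sqrt{112958}$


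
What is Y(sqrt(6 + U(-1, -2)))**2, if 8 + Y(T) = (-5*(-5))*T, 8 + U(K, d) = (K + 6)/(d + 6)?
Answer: (16 - 25*I*sqrt(3))**2/4 ≈ -404.75 - 346.41*I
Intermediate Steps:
U(K, d) = -8 + (6 + K)/(6 + d) (U(K, d) = -8 + (K + 6)/(d + 6) = -8 + (6 + K)/(6 + d))
Y(T) = -8 + 25*T (Y(T) = -8 + (-5*(-5))*T = -8 + 25*T)
Y(sqrt(6 + U(-1, -2)))**2 = (-8 + 25*sqrt(6 + (-42 - 1 - 8*(-2))/(6 - 2)))**2 = (-8 + 25*sqrt(6 + (-42 - 1 + 16)/4))**2 = (-8 + 25*sqrt(6 + (1/4)*(-27)))**2 = (-8 + 25*sqrt(6 - 27/4))**2 = (-8 + 25*sqrt(-3/4))**2 = (-8 + 25*(I*sqrt(3)/2))**2 = (-8 + 25*I*sqrt(3)/2)**2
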